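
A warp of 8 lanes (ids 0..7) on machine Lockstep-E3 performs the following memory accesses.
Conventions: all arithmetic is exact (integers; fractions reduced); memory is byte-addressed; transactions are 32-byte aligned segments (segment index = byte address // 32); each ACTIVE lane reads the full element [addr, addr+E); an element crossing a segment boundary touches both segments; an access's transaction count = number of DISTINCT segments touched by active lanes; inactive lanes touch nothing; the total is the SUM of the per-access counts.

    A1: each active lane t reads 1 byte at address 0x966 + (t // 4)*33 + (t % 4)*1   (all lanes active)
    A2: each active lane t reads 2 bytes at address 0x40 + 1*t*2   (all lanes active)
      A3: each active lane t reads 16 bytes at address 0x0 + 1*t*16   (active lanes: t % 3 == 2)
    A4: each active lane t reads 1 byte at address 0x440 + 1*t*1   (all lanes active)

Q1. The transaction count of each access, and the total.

A1: 2 transactions
A2: 1 transaction
A3: 2 transactions
A4: 1 transaction

Answer: 2,1,2,1; total 6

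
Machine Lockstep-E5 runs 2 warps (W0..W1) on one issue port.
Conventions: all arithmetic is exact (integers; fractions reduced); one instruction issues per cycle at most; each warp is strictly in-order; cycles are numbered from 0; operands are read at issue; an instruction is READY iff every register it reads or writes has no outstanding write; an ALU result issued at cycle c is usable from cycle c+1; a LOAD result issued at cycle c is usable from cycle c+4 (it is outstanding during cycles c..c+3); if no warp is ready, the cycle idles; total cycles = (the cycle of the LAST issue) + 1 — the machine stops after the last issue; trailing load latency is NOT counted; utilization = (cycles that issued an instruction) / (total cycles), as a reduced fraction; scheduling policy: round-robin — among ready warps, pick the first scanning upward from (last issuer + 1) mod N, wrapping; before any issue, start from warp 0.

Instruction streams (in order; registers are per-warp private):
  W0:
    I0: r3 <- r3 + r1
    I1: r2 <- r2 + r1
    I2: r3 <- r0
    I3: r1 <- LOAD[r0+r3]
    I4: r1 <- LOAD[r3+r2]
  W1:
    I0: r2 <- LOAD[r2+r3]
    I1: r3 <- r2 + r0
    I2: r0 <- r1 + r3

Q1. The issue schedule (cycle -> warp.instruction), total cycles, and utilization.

cycle 0: W0.I0
cycle 1: W1.I0
cycle 2: W0.I1
cycle 3: W0.I2
cycle 4: W0.I3
cycle 5: W1.I1
cycle 6: W1.I2
cycle 7: idle
cycle 8: W0.I4

Answer: 9 cycles, utilization 8/9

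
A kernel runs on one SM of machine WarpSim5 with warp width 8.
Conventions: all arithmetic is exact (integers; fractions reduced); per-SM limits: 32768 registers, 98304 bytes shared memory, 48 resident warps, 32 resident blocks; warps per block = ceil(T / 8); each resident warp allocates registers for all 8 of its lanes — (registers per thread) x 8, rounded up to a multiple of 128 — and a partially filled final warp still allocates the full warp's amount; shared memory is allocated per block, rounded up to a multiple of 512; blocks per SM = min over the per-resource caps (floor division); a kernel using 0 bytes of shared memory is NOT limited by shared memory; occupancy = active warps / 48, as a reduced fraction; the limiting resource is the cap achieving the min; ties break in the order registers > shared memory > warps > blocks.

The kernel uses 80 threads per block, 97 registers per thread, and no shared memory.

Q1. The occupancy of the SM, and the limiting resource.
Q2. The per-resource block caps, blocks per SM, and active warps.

Answer: occupancy 5/8, limited by registers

registers: 3 blocks
shared memory: no limit (kernel uses none)
warps: 4 blocks
blocks: 32 blocks

Answer: 3 blocks, 30 active warps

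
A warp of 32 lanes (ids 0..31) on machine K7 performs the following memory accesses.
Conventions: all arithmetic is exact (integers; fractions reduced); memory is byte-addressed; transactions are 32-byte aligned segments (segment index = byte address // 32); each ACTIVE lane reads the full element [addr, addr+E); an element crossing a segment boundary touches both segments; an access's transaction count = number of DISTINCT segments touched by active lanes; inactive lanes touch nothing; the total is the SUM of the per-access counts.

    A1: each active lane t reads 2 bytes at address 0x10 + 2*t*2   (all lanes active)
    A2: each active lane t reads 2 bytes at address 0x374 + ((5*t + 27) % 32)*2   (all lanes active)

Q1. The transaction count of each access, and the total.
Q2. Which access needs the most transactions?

A1: 5 transactions
A2: 3 transactions

Answer: 5,3; total 8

Answer: A1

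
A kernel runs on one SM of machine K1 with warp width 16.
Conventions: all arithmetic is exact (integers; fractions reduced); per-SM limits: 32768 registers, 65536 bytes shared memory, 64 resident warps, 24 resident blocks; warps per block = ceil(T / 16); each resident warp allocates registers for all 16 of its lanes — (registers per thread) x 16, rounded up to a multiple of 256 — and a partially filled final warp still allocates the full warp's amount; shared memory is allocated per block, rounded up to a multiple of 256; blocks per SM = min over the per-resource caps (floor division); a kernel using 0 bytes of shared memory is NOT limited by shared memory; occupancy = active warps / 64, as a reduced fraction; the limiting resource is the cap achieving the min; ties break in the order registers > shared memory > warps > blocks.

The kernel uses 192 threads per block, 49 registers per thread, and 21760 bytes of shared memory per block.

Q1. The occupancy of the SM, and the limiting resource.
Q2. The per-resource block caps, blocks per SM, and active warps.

Answer: occupancy 3/8, limited by registers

registers: 2 blocks
shared memory: 3 blocks
warps: 5 blocks
blocks: 24 blocks

Answer: 2 blocks, 24 active warps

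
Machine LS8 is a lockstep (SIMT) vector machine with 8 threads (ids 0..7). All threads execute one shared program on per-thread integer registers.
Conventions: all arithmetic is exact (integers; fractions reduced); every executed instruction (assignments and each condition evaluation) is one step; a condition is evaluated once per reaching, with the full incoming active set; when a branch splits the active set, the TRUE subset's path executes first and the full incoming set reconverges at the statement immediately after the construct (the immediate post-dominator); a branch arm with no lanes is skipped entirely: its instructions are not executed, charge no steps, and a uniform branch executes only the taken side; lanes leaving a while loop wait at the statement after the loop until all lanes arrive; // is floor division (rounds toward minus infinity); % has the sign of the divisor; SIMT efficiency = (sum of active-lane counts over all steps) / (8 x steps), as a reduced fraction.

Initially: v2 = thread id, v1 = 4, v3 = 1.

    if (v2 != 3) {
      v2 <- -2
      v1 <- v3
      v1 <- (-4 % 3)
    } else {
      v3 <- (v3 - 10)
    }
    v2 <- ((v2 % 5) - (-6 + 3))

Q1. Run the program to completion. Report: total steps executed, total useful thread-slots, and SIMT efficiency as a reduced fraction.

Answer: 6 steps, 38 useful, 19/24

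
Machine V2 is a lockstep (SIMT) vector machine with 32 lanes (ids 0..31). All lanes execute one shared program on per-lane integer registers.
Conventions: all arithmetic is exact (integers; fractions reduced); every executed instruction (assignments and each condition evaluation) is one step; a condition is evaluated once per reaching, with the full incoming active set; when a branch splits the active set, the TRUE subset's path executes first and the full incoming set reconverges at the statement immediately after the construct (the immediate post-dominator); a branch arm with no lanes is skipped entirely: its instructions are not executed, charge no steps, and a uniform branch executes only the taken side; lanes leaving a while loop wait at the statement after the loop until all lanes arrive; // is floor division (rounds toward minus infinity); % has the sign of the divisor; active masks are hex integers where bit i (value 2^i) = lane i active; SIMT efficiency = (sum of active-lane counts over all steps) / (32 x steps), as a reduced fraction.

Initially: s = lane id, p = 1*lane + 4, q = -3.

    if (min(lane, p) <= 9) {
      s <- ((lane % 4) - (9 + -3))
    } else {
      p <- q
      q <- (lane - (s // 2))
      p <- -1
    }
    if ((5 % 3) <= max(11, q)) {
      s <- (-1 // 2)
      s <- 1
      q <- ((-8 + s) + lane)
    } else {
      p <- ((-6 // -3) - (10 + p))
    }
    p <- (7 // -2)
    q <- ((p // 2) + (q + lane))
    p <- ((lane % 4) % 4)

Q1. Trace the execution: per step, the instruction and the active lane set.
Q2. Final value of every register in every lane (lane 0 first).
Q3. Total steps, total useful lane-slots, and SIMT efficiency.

step 0: eval (min(lane, p) <= 9)     0xffffffff
step 1: s <- ((lane % 4) - (9 + -3)) 0x000003ff
step 2: p <- q                       0xfffffc00
step 3: q <- (lane - (s // 2))       0xfffffc00
step 4: p <- -1                      0xfffffc00
step 5: eval ((5 % 3) <= max(11, q)) 0xffffffff
step 6: s <- (-1 // 2)               0xffffffff
step 7: s <- 1                       0xffffffff
step 8: q <- ((-8 + s) + lane)       0xffffffff
step 9: p <- (7 // -2)               0xffffffff
step 10: q <- ((p // 2) + (q + lane)) 0xffffffff
step 11: p <- ((lane % 4) % 4)        0xffffffff

Answer: 12 steps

s: 1,1,1,1,1,1,1,1,1,1,1,1,1,1,1,1,1,1,1,1,1,1,1,1,1,1,1,1,1,1,1,1
p: 0,1,2,3,0,1,2,3,0,1,2,3,0,1,2,3,0,1,2,3,0,1,2,3,0,1,2,3,0,1,2,3
q: -9,-7,-5,-3,-1,1,3,5,7,9,11,13,15,17,19,21,23,25,27,29,31,33,35,37,39,41,43,45,47,49,51,53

steps = 12; useful = 332; efficiency = 332/384 = 83/96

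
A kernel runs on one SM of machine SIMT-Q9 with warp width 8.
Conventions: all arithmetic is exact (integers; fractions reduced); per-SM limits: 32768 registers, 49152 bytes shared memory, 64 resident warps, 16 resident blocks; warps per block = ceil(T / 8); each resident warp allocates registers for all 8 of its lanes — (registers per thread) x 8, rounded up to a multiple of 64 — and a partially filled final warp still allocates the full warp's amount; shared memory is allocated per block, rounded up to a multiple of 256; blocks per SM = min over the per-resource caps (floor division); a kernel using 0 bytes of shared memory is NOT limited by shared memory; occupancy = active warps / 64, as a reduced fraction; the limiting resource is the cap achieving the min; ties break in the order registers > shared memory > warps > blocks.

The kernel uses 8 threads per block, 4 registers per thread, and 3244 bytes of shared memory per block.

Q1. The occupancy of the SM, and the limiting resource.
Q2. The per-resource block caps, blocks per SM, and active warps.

Answer: occupancy 7/32, limited by shared memory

registers: 512 blocks
shared memory: 14 blocks
warps: 64 blocks
blocks: 16 blocks

Answer: 14 blocks, 14 active warps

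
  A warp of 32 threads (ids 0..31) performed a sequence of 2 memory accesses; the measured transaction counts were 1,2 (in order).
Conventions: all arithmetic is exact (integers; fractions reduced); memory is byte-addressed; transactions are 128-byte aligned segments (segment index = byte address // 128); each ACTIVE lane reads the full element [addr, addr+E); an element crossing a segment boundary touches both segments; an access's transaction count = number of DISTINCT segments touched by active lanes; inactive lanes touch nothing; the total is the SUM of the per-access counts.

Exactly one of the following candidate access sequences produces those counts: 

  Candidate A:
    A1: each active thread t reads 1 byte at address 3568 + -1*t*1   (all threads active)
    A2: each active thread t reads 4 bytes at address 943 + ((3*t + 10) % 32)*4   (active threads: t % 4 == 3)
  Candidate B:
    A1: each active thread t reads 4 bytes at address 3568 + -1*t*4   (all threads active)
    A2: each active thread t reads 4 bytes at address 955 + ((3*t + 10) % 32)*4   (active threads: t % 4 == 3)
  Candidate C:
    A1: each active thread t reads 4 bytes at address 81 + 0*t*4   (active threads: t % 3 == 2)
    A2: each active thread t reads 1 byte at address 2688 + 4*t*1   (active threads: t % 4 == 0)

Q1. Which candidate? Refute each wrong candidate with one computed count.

B: A1 gives 2 transactions, not 1
C: A2 gives 1 transaction, not 2
A: all counts match (1,2)

Answer: A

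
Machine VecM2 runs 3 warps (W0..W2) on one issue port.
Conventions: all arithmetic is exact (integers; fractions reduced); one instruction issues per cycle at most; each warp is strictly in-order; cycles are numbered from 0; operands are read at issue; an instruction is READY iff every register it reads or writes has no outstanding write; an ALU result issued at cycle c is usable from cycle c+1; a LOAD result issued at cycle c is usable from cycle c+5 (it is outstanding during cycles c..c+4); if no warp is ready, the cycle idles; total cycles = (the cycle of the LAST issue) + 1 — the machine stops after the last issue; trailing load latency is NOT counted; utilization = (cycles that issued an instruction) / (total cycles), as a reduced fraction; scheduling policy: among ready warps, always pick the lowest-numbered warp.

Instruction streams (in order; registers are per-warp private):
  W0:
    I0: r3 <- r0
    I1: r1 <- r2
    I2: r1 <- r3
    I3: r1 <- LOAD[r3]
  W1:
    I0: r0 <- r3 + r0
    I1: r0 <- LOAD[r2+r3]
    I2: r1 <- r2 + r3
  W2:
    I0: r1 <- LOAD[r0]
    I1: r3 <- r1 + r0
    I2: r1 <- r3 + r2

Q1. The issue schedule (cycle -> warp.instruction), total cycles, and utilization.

cycle 0: W0.I0
cycle 1: W0.I1
cycle 2: W0.I2
cycle 3: W0.I3
cycle 4: W1.I0
cycle 5: W1.I1
cycle 6: W1.I2
cycle 7: W2.I0
cycle 8: idle
cycle 9: idle
cycle 10: idle
cycle 11: idle
cycle 12: W2.I1
cycle 13: W2.I2

Answer: 14 cycles, utilization 5/7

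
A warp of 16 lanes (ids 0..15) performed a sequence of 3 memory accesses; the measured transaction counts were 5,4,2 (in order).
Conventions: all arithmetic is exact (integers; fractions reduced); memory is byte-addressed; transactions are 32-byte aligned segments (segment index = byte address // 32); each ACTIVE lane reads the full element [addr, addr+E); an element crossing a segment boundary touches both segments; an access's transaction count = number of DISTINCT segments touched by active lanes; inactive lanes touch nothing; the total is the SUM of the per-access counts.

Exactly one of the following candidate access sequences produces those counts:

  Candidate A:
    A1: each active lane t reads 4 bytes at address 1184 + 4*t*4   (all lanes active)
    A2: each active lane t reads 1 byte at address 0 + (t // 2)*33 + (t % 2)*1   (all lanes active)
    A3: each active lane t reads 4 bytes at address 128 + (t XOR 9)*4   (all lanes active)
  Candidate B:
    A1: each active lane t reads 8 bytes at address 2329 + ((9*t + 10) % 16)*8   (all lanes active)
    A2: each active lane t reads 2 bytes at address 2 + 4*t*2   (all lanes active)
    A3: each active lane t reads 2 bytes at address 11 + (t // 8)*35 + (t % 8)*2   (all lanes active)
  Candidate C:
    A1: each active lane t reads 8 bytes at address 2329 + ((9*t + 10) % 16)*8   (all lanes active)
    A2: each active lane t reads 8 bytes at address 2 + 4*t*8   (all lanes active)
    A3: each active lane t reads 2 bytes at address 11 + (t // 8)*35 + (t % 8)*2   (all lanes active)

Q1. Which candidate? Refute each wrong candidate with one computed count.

A: A1 gives 8 transactions, not 5
C: A2 gives 16 transactions, not 4
B: all counts match (5,4,2)

Answer: B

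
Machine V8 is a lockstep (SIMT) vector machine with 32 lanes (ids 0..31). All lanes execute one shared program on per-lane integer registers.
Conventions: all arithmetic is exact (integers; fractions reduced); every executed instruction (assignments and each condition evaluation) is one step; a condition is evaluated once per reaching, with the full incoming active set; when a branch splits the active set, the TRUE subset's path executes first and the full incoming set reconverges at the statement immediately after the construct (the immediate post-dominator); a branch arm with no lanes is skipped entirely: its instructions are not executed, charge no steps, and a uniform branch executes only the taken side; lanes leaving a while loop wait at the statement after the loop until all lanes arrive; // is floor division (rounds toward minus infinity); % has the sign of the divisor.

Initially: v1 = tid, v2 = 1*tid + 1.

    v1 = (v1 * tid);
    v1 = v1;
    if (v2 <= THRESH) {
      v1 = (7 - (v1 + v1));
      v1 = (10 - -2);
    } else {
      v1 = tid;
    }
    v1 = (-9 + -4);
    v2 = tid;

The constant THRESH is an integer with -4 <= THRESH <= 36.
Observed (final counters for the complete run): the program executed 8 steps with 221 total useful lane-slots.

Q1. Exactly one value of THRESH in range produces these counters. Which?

Answer: THRESH = 29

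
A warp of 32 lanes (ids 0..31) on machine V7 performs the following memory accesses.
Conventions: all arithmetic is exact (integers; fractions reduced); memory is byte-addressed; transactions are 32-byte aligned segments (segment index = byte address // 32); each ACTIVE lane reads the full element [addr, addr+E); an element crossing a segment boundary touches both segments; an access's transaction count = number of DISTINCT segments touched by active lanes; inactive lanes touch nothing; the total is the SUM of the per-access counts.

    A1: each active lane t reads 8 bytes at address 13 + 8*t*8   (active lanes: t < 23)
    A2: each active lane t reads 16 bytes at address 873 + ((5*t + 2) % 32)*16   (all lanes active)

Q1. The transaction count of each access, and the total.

A1: 23 transactions
A2: 17 transactions

Answer: 23,17; total 40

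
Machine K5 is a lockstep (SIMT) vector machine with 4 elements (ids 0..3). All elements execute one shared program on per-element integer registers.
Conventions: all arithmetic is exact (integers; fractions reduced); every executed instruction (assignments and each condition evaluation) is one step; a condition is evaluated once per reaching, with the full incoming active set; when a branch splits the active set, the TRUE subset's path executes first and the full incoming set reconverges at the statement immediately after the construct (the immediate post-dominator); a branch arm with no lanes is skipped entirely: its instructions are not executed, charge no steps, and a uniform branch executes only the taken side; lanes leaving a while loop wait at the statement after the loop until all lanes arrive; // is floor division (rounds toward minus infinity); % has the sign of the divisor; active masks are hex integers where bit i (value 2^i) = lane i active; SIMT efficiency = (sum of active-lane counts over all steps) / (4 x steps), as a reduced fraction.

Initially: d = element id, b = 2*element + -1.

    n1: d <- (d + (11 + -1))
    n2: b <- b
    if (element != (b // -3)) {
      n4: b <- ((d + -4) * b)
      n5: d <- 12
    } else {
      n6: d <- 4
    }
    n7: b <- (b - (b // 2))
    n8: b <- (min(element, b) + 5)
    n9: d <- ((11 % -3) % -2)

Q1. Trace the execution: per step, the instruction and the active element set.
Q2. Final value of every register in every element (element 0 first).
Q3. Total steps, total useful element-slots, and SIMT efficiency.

step 0: d <- (d + (11 + -1))         0xf
step 1: b <- b                       0xf
step 2: eval (element != (b // -3))  0xf
step 3: b <- ((d + -4) * b)          0xe
step 4: d <- 12                      0xe
step 5: d <- 4                       0x1
step 6: b <- (b - (b // 2))          0xf
step 7: b <- (min(element, b) + 5)   0xf
step 8: d <- ((11 % -3) % -2)        0xf

Answer: 9 steps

d: -1,-1,-1,-1
b: 5,6,7,8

steps = 9; useful = 31; efficiency = 31/36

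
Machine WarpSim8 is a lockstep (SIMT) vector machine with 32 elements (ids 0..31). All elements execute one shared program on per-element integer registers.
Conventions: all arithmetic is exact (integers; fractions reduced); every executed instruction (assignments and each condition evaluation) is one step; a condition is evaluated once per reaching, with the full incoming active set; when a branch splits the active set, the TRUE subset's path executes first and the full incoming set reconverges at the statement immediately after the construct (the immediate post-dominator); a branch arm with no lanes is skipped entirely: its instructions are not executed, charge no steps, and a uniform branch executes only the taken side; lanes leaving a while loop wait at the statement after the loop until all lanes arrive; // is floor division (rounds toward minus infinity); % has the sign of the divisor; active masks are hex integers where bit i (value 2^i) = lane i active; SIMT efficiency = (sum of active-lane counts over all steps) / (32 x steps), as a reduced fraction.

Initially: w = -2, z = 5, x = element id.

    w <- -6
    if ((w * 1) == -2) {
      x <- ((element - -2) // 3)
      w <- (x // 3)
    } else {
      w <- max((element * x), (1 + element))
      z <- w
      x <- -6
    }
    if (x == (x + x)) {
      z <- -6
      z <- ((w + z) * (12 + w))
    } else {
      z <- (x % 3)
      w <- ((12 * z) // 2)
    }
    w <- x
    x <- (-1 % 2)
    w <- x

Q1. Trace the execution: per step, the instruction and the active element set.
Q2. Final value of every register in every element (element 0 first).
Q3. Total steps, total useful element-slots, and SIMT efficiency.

step 0: w <- -6                      0xffffffff
step 1: eval ((w * 1) == -2)         0xffffffff
step 2: w <- max((element * x), (1 + element)) 0xffffffff
step 3: z <- w                       0xffffffff
step 4: x <- -6                      0xffffffff
step 5: eval (x == (x + x))          0xffffffff
step 6: z <- (x % 3)                 0xffffffff
step 7: w <- ((12 * z) // 2)         0xffffffff
step 8: w <- x                       0xffffffff
step 9: x <- (-1 % 2)                0xffffffff
step 10: w <- x                       0xffffffff

Answer: 11 steps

w: 1,1,1,1,1,1,1,1,1,1,1,1,1,1,1,1,1,1,1,1,1,1,1,1,1,1,1,1,1,1,1,1
z: 0,0,0,0,0,0,0,0,0,0,0,0,0,0,0,0,0,0,0,0,0,0,0,0,0,0,0,0,0,0,0,0
x: 1,1,1,1,1,1,1,1,1,1,1,1,1,1,1,1,1,1,1,1,1,1,1,1,1,1,1,1,1,1,1,1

steps = 11; useful = 352; efficiency = 352/352 = 1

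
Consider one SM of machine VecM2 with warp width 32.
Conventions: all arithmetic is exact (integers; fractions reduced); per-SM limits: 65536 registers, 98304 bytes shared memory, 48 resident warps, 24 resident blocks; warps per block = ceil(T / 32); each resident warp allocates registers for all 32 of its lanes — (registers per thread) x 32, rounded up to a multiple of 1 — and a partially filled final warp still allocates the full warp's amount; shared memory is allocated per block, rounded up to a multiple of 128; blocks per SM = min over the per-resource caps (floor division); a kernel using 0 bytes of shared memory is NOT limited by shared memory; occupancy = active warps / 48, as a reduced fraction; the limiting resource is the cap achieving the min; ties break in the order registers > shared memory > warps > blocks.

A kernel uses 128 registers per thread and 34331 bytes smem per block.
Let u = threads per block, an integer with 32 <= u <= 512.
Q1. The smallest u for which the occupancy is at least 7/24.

Answer: u = 193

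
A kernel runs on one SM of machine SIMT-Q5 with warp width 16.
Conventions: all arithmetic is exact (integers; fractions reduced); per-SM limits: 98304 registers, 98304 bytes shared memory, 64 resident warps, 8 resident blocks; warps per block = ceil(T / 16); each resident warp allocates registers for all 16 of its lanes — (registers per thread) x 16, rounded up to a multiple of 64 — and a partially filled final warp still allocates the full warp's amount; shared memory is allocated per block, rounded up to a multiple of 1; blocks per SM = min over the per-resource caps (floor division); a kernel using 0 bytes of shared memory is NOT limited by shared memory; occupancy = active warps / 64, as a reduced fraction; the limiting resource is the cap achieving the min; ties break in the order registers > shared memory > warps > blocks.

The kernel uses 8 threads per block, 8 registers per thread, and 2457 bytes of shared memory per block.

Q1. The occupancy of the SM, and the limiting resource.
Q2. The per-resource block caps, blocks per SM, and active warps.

Answer: occupancy 1/8, limited by blocks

registers: 768 blocks
shared memory: 40 blocks
warps: 64 blocks
blocks: 8 blocks

Answer: 8 blocks, 8 active warps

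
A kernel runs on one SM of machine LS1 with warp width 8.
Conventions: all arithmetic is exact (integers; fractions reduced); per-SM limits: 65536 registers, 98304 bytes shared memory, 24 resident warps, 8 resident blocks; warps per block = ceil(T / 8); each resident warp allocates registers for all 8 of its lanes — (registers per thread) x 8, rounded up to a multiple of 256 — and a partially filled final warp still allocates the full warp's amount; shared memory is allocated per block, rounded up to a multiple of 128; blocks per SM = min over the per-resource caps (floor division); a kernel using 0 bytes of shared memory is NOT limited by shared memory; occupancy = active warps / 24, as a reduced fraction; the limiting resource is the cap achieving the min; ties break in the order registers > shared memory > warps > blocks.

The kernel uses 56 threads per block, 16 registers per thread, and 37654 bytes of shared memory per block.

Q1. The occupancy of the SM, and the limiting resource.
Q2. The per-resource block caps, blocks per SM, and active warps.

Answer: occupancy 7/12, limited by shared memory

registers: 36 blocks
shared memory: 2 blocks
warps: 3 blocks
blocks: 8 blocks

Answer: 2 blocks, 14 active warps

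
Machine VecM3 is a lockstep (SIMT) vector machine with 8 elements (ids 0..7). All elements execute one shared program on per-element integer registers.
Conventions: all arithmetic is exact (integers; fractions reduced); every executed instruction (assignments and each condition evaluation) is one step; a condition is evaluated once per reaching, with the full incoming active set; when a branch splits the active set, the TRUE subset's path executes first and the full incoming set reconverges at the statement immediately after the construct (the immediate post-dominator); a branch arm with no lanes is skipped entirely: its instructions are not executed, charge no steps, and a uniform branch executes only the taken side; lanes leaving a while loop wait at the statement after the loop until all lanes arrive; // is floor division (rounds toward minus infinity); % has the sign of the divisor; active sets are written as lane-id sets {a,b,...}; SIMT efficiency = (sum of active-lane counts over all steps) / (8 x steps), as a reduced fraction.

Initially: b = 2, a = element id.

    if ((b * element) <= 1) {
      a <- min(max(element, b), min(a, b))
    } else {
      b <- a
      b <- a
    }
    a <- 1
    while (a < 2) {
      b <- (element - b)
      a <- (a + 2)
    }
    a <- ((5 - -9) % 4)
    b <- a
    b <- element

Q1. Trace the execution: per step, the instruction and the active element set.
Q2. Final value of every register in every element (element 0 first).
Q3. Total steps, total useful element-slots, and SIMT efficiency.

step 0: eval ((b * element) <= 1)    {0,1,2,3,4,5,6,7}
step 1: a <- min(max(element, b), min(a, b)) {0}
step 2: b <- a                       {1,2,3,4,5,6,7}
step 3: b <- a                       {1,2,3,4,5,6,7}
step 4: a <- 1                       {0,1,2,3,4,5,6,7}
step 5: eval (a < 2)                 {0,1,2,3,4,5,6,7}
step 6: b <- (element - b)           {0,1,2,3,4,5,6,7}
step 7: a <- (a + 2)                 {0,1,2,3,4,5,6,7}
step 8: eval (a < 2)                 {0,1,2,3,4,5,6,7}
step 9: a <- ((5 - -9) % 4)          {0,1,2,3,4,5,6,7}
step 10: b <- a                       {0,1,2,3,4,5,6,7}
step 11: b <- element                 {0,1,2,3,4,5,6,7}

Answer: 12 steps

b: 0,1,2,3,4,5,6,7
a: 2,2,2,2,2,2,2,2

steps = 12; useful = 87; efficiency = 87/96 = 29/32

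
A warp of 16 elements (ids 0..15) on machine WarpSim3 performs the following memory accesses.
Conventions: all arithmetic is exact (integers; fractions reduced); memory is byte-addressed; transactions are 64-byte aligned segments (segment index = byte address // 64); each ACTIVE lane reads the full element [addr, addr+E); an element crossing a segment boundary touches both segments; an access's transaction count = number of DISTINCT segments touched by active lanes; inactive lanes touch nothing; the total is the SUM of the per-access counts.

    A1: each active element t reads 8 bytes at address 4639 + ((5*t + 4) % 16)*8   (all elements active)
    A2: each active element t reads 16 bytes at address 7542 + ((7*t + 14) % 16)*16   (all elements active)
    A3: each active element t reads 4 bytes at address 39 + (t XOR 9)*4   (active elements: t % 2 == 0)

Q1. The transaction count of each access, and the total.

A1: 3 transactions
A2: 5 transactions
A3: 2 transactions

Answer: 3,5,2; total 10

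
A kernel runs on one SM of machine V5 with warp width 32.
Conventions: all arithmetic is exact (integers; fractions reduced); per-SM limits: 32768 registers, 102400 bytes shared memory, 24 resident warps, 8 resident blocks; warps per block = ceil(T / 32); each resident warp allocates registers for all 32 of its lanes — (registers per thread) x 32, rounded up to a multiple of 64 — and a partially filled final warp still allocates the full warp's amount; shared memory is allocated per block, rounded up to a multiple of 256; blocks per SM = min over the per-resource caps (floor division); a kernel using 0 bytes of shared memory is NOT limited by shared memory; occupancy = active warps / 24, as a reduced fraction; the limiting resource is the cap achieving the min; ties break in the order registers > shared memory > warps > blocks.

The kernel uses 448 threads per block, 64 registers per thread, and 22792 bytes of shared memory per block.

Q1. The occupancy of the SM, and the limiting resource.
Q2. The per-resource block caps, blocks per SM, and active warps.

Answer: occupancy 7/12, limited by registers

registers: 1 block
shared memory: 4 blocks
warps: 1 block
blocks: 8 blocks

Answer: 1 block, 14 active warps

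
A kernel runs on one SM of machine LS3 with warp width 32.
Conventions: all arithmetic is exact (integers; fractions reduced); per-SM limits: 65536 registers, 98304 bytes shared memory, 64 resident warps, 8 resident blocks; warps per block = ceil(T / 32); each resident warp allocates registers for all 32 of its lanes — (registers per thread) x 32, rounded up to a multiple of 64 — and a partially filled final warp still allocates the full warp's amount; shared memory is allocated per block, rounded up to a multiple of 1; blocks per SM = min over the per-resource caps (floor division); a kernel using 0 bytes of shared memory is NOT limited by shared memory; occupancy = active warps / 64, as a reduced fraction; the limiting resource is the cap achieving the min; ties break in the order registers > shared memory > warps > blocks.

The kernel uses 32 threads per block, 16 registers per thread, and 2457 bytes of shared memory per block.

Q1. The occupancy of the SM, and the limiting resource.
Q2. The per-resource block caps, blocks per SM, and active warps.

Answer: occupancy 1/8, limited by blocks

registers: 128 blocks
shared memory: 40 blocks
warps: 64 blocks
blocks: 8 blocks

Answer: 8 blocks, 8 active warps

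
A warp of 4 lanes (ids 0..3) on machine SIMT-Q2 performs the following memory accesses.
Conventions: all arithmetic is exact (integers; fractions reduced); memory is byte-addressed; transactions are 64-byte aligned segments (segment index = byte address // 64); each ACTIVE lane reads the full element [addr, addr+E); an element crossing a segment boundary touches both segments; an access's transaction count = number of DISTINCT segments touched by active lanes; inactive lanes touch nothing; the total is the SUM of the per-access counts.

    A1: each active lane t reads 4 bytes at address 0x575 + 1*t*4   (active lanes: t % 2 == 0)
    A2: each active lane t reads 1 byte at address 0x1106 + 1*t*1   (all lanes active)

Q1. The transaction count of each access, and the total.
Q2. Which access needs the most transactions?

A1: 2 transactions
A2: 1 transaction

Answer: 2,1; total 3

Answer: A1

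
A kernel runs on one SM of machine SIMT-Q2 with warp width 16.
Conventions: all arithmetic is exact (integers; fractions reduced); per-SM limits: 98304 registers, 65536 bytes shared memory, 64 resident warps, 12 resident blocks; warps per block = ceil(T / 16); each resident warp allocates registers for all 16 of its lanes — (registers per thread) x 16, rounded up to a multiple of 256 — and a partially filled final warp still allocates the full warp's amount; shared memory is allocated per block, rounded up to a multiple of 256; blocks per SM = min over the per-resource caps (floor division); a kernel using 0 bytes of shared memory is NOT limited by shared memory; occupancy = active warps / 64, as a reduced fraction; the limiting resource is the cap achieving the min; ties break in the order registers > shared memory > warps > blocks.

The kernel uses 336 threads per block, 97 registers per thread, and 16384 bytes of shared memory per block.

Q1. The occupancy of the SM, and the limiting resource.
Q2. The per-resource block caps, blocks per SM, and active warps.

Answer: occupancy 21/32, limited by registers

registers: 2 blocks
shared memory: 4 blocks
warps: 3 blocks
blocks: 12 blocks

Answer: 2 blocks, 42 active warps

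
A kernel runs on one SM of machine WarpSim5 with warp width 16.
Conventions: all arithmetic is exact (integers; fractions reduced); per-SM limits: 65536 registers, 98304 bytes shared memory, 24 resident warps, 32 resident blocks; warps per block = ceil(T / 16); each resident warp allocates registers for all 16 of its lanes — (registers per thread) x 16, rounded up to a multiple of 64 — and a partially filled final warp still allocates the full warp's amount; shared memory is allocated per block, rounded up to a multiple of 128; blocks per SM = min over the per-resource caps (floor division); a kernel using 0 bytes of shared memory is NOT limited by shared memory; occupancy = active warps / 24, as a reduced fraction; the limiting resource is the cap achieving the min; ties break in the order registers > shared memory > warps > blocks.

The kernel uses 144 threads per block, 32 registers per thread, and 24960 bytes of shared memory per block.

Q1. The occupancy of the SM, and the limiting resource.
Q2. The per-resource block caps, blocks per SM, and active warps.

Answer: occupancy 3/4, limited by warps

registers: 14 blocks
shared memory: 3 blocks
warps: 2 blocks
blocks: 32 blocks

Answer: 2 blocks, 18 active warps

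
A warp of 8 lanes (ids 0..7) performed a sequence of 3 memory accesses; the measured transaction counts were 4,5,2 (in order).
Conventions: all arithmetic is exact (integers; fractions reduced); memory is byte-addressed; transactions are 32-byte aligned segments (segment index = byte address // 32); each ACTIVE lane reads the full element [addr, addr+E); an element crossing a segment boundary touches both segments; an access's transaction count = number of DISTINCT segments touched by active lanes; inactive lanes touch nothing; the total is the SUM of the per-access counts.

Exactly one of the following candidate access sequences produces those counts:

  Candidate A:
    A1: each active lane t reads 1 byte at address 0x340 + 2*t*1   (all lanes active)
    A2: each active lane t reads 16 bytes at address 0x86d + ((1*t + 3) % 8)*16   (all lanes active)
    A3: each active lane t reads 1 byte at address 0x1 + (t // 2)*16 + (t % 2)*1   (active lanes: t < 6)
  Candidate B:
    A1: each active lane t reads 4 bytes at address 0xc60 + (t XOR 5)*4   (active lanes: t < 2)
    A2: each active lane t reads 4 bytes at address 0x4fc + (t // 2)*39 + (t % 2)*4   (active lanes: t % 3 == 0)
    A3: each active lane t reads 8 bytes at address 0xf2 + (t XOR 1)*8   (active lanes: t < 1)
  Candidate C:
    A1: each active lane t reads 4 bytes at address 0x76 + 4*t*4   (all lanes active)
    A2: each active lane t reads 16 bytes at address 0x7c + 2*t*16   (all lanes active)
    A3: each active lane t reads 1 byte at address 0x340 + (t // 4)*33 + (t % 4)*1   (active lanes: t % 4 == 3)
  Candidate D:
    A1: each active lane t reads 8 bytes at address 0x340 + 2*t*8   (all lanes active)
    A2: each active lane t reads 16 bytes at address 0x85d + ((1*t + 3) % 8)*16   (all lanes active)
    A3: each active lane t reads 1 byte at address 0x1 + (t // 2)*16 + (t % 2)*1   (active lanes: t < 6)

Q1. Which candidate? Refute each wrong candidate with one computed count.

A: A1 gives 1 transaction, not 4
B: A1 gives 1 transaction, not 4
C: A1 gives 5 transactions, not 4
D: all counts match (4,5,2)

Answer: D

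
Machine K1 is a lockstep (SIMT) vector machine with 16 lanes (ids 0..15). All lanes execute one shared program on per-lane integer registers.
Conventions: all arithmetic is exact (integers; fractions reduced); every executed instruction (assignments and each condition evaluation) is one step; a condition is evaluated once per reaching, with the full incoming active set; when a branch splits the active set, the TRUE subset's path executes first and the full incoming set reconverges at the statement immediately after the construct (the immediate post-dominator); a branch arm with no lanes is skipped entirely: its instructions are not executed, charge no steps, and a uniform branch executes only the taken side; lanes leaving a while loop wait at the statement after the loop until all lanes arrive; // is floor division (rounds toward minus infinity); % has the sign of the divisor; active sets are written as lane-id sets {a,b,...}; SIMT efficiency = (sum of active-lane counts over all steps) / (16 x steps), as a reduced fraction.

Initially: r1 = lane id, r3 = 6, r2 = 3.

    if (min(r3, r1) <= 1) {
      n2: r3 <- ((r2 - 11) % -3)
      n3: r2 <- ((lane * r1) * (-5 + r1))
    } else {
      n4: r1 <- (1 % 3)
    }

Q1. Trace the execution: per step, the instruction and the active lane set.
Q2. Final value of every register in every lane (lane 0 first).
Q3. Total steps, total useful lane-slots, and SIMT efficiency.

step 0: eval (min(r3, r1) <= 1)      {0,1,2,3,4,5,6,7,8,9,10,11,12,13,14,15}
step 1: r3 <- ((r2 - 11) % -3)       {0,1}
step 2: r2 <- ((lane * r1) * (-5 + r1)) {0,1}
step 3: r1 <- (1 % 3)                {2,3,4,5,6,7,8,9,10,11,12,13,14,15}

Answer: 4 steps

r1: 0,1,1,1,1,1,1,1,1,1,1,1,1,1,1,1
r3: -2,-2,6,6,6,6,6,6,6,6,6,6,6,6,6,6
r2: 0,-4,3,3,3,3,3,3,3,3,3,3,3,3,3,3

steps = 4; useful = 34; efficiency = 34/64 = 17/32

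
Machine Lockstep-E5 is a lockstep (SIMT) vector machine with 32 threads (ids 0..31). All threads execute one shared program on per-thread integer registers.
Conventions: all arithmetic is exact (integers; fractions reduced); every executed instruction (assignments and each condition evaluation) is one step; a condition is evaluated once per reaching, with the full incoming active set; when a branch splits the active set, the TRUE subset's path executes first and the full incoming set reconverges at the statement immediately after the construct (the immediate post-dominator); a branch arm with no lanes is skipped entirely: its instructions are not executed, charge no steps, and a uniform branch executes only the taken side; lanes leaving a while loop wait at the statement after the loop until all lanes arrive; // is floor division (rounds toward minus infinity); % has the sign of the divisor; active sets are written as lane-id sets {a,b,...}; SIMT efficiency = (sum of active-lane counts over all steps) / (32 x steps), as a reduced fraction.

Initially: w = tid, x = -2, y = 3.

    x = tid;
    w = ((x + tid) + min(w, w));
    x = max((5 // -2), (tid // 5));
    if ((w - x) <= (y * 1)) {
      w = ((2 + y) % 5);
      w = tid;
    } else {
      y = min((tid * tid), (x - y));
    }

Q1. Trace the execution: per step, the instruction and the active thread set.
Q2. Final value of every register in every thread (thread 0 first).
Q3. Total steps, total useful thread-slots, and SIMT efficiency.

step 0: x <- tid                     {0,1,2,3,4,5,6,7,8,9,10,11,12,13,14,15,16,17,18,19,20,21,22,23,24,25,26,27,28,29,30,31}
step 1: w <- ((x + tid) + min(w, w)) {0,1,2,3,4,5,6,7,8,9,10,11,12,13,14,15,16,17,18,19,20,21,22,23,24,25,26,27,28,29,30,31}
step 2: x <- max((5 // -2), (tid // 5)) {0,1,2,3,4,5,6,7,8,9,10,11,12,13,14,15,16,17,18,19,20,21,22,23,24,25,26,27,28,29,30,31}
step 3: eval ((w - x) <= (y * 1))    {0,1,2,3,4,5,6,7,8,9,10,11,12,13,14,15,16,17,18,19,20,21,22,23,24,25,26,27,28,29,30,31}
step 4: w <- ((2 + y) % 5)           {0,1}
step 5: w <- tid                     {0,1}
step 6: y <- min((tid * tid), (x - y)) {2,3,4,5,6,7,8,9,10,11,12,13,14,15,16,17,18,19,20,21,22,23,24,25,26,27,28,29,30,31}

Answer: 7 steps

w: 0,1,6,9,12,15,18,21,24,27,30,33,36,39,42,45,48,51,54,57,60,63,66,69,72,75,78,81,84,87,90,93
x: 0,0,0,0,0,1,1,1,1,1,2,2,2,2,2,3,3,3,3,3,4,4,4,4,4,5,5,5,5,5,6,6
y: 3,3,-3,-3,-3,-2,-2,-2,-2,-2,-1,-1,-1,-1,-1,0,0,0,0,0,1,1,1,1,1,2,2,2,2,2,3,3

steps = 7; useful = 162; efficiency = 162/224 = 81/112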